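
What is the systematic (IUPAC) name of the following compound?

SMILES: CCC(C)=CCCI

The longest carbon chain that includes the multiple bond has 6 carbons, so the parent hydride is hexane.
There is one C=C double bond, indicated by the ending -ene.
The numbering direction is chosen so that the substituent locant set {1,4} is lower than {3,6} at the first point of difference.
This places the double bond between C-3 and C-4; an iodo group at C-1; a methyl group at C-4.
Substituent prefixes are cited in alphabetical order (multiplying prefixes like di-/tri- are ignored for ordering).
Putting it together: 1-iodo-4-methylhex-3-ene.

1-iodo-4-methylhex-3-ene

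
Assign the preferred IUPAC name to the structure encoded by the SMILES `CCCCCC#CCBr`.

Counting along the main chain through the multiple bond gives 8 carbons: the parent is octane.
The chain contains a C≡C triple bond, so the unsaturation ending is -yne.
Number the chain so that numbering from this end puts the triple bond at C-2 rather than C-6.
That gives the triple bond between C-2 and C-3; a bromo group at C-1.
Putting it together: 1-bromooct-2-yne.

1-bromooct-2-yne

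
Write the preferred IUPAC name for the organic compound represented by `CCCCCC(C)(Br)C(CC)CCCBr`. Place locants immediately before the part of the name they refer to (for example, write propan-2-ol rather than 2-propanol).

The parent chain contains 10 carbons (decane).
The numbering direction is chosen so that the substituent locant set {1,4,5,5} is lower than {6,6,7,10} at the first point of difference.
This places bromo groups at C-1 and C-5; an ethyl group at C-4; a methyl group at C-5.
Prefixes are listed alphabetically: bromo, ethyl, methyl.
The name is 1,5-dibromo-4-ethyl-5-methyldecane.

1,5-dibromo-4-ethyl-5-methyldecane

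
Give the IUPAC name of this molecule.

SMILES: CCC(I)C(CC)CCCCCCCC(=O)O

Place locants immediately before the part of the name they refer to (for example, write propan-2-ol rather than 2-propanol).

9-ethyl-10-iodododecanoic acid

The longest chain bearing the –COOH group is 12 carbons long (dodecane).
The principal characteristic group is a carboxylic acid (terminal –COOH), named with the suffix -oic acid.
Choose the numbering such that the carboxylic acid carbon is C-1 by definition.
That gives an ethyl group at C-9; an iodo group at C-10.
The substituents are ordered alphabetically, ignoring any di-/tri- multipliers.
Putting it together: 9-ethyl-10-iodododecanoic acid.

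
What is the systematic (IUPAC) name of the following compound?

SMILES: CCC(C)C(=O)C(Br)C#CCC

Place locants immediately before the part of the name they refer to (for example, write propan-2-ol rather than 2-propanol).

The longest carbon chain that includes the carbonyl and the multiple bond has 9 carbons, so the parent hydride is nonane.
A ketone (C=O on an internal carbon) is the principal characteristic group, giving the suffix -one.
The chain contains a C≡C triple bond, so the unsaturation ending is -yne.
Choose the numbering such that numbering from this end puts the carbonyl group at C-4 rather than C-6.
That gives the carbonyl at C-4; the triple bond between C-6 and C-7; a bromo group at C-5; a methyl group at C-3.
Substituent prefixes are cited in alphabetical order (multiplying prefixes like di-/tri- are ignored for ordering).
Putting it together: 5-bromo-3-methylnon-6-yn-4-one.

5-bromo-3-methylnon-6-yn-4-one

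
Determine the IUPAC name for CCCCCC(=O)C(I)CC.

3-iodononan-4-one

The longest carbon chain that includes the carbonyl has 9 carbons, so the parent hydride is nonane.
A ketone (C=O on an internal carbon) is the principal characteristic group, giving the suffix -one.
Choose the numbering such that numbering from this end puts the carbonyl group at C-4 rather than C-6.
With this numbering: the carbonyl at C-4; an iodo group at C-3.
Putting it together: 3-iodononan-4-one.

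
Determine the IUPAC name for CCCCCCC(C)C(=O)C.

The longest chain bearing the carbonyl is 9 carbons long (nonane).
A ketone (C=O on an internal carbon) is the principal characteristic group, giving the suffix -one.
The numbering direction is chosen so that numbering from this end puts the carbonyl group at C-2 rather than C-8.
That gives the carbonyl at C-2; a methyl group at C-3.
The name is 3-methylnonan-2-one.

3-methylnonan-2-one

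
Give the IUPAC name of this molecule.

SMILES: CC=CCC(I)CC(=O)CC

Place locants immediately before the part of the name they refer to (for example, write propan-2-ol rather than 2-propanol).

5-iodonon-7-en-3-one

The longest chain bearing the carbonyl and the multiple bond is 9 carbons long (nonane).
The principal characteristic group is a ketone (C=O on an internal carbon), named with the suffix -one.
A C=C double bond in the chain gives the infix -ene-.
Choose the numbering such that numbering from this end puts the carbonyl group at C-3 rather than C-7.
With this numbering: the carbonyl at C-3; the double bond between C-7 and C-8; an iodo group at C-5.
Putting it together: 5-iodonon-7-en-3-one.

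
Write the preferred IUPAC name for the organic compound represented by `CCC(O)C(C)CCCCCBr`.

The longest chain bearing the –OH group is 9 carbons long (nonane).
The principal characteristic group is an alcohol (–OH), named with the suffix -ol.
Number the chain so that numbering from this end puts the hydroxyl group at C-3 rather than C-7.
That gives the hydroxyl at C-3; a bromo group at C-9; a methyl group at C-4.
Prefixes are listed alphabetically: bromo, methyl.
Putting it together: 9-bromo-4-methylnonan-3-ol.

9-bromo-4-methylnonan-3-ol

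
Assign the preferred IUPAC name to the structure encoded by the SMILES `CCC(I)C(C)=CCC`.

5-iodo-4-methylhept-3-ene

The longest carbon chain that includes the multiple bond has 7 carbons, so the parent hydride is heptane.
There is one C=C double bond, indicated by the ending -ene.
The numbering direction is chosen so that numbering from this end puts the double bond at C-3 rather than C-4.
With this numbering: the double bond between C-3 and C-4; an iodo group at C-5; a methyl group at C-4.
The substituents are ordered alphabetically, ignoring any di-/tri- multipliers.
Putting it together: 5-iodo-4-methylhept-3-ene.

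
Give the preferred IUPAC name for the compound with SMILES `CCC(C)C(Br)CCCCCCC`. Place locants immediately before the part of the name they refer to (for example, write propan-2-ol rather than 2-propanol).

4-bromo-3-methylundecane

The longest continuous carbon chain has 11 atoms, so the parent hydride is undecane.
Choose the numbering such that the substituent locant set {3,4} is lower than {8,9} at the first point of difference.
This places a bromo group at C-4; a methyl group at C-3.
The substituents are ordered alphabetically, ignoring any di-/tri- multipliers.
Assembling the pieces gives 4-bromo-3-methylundecane.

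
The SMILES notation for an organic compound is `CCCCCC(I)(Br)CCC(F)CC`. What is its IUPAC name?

The longest carbon chain is 11 atoms: the parent is undecane.
Choose the numbering such that the substituent locant set {3,6,6} is lower than {6,6,9} at the first point of difference.
This places a bromo group at C-6; a fluoro group at C-3; an iodo group at C-6.
The substituents are ordered alphabetically, ignoring any di-/tri- multipliers.
The name is 6-bromo-3-fluoro-6-iodoundecane.

6-bromo-3-fluoro-6-iodoundecane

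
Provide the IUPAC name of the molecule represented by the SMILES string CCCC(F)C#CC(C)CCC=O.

Counting along the main chain through the –CHO group and the multiple bond gives 10 carbons: the parent is decane.
An aldehyde (terminal –CHO) is the principal characteristic group, giving the suffix -al.
The chain contains a C≡C triple bond, so the unsaturation ending is -yne.
The numbering direction is chosen so that the aldehyde carbon is C-1 by definition.
This places the triple bond between C-5 and C-6; a fluoro group at C-7; a methyl group at C-4.
Substituent prefixes are cited in alphabetical order (multiplying prefixes like di-/tri- are ignored for ordering).
Putting it together: 7-fluoro-4-methyldec-5-ynal.

7-fluoro-4-methyldec-5-ynal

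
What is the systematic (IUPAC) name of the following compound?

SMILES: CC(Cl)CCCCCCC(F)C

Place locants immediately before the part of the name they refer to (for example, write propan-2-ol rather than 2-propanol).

2-chloro-9-fluorodecane

The longest continuous carbon chain has 10 atoms, so the parent hydride is decane.
Choose the numbering such that the locant sets are identical either way, so the alphabetically earlier chloro substituent takes the lower locant (2 rather than 9).
This places a chloro group at C-2; a fluoro group at C-9.
The substituents are ordered alphabetically, ignoring any di-/tri- multipliers.
Assembling the pieces gives 2-chloro-9-fluorodecane.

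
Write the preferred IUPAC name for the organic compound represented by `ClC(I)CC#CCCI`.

1-chloro-1,6-diiodohex-3-yne

Counting along the main chain through the multiple bond gives 6 carbons: the parent is hexane.
The chain contains a C≡C triple bond, so the unsaturation ending is -yne.
Choose the numbering such that the substituent locant set {1,1,6} is lower than {1,6,6} at the first point of difference.
That gives the triple bond between C-3 and C-4; a chloro group at C-1; iodo groups at C-1 and C-6.
Substituent prefixes are cited in alphabetical order (multiplying prefixes like di-/tri- are ignored for ordering).
The name is 1-chloro-1,6-diiodohex-3-yne.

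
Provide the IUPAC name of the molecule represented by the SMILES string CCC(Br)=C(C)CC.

3-bromo-4-methylhex-3-ene

The longest chain bearing the multiple bond is 6 carbons long (hexane).
There is one C=C double bond, indicated by the ending -ene.
Number the chain so that the locant sets are identical either way, so the alphabetically earlier bromo substituent takes the lower locant (3 rather than 4).
This places the double bond between C-3 and C-4; a bromo group at C-3; a methyl group at C-4.
Substituent prefixes are cited in alphabetical order (multiplying prefixes like di-/tri- are ignored for ordering).
Putting it together: 3-bromo-4-methylhex-3-ene.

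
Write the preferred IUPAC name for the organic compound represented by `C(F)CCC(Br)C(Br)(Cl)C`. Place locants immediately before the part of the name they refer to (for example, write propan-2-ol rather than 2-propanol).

The longest carbon chain is 6 atoms: the parent is hexane.
Choose the numbering such that the substituent locant set {1,4,5,5} is lower than {2,2,3,6} at the first point of difference.
That gives bromo groups at C-4 and C-5; a chloro group at C-5; a fluoro group at C-1.
Substituent prefixes are cited in alphabetical order (multiplying prefixes like di-/tri- are ignored for ordering).
Putting it together: 4,5-dibromo-5-chloro-1-fluorohexane.

4,5-dibromo-5-chloro-1-fluorohexane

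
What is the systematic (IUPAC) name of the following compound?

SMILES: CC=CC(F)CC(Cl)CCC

6-chloro-4-fluoronon-2-ene

Counting along the main chain through the multiple bond gives 9 carbons: the parent is nonane.
The chain contains a C=C double bond, so the unsaturation ending is -ene.
Choose the numbering such that numbering from this end puts the double bond at C-2 rather than C-7.
This places the double bond between C-2 and C-3; a chloro group at C-6; a fluoro group at C-4.
Prefixes are listed alphabetically: chloro, fluoro.
Assembling the pieces gives 6-chloro-4-fluoronon-2-ene.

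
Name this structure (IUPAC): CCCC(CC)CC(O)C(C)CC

6-ethyl-3-methylnonan-4-ol

The longest chain bearing the –OH group is 9 carbons long (nonane).
The highest-priority functional group is an alcohol (–OH), so the name ends in -ol.
Number the chain so that numbering from this end puts the hydroxyl group at C-4 rather than C-6.
With this numbering: the hydroxyl at C-4; an ethyl group at C-6; a methyl group at C-3.
Substituent prefixes are cited in alphabetical order (multiplying prefixes like di-/tri- are ignored for ordering).
Assembling the pieces gives 6-ethyl-3-methylnonan-4-ol.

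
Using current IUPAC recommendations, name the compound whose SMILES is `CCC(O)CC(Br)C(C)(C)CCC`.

5-bromo-6,6-dimethylnonan-3-ol

The longest chain bearing the –OH group is 9 carbons long (nonane).
The principal characteristic group is an alcohol (–OH), named with the suffix -ol.
The numbering direction is chosen so that numbering from this end puts the hydroxyl group at C-3 rather than C-7.
With this numbering: the hydroxyl at C-3; a bromo group at C-5; two methyl groups at C-6.
The substituents are ordered alphabetically, ignoring any di-/tri- multipliers.
The name is 5-bromo-6,6-dimethylnonan-3-ol.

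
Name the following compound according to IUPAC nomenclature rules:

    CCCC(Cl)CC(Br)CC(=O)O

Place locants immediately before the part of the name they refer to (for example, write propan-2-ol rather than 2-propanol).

3-bromo-5-chlorooctanoic acid

The longest carbon chain that includes the –COOH group has 8 carbons, so the parent hydride is octane.
The principal characteristic group is a carboxylic acid (terminal –COOH), named with the suffix -oic acid.
Number the chain so that the carboxylic acid carbon is C-1 by definition.
With this numbering: a bromo group at C-3; a chloro group at C-5.
The substituents are ordered alphabetically, ignoring any di-/tri- multipliers.
Assembling the pieces gives 3-bromo-5-chlorooctanoic acid.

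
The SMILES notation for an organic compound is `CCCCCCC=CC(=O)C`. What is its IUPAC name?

dec-3-en-2-one

The longest carbon chain that includes the carbonyl and the multiple bond has 10 carbons, so the parent hydride is decane.
The highest-priority functional group is a ketone (C=O on an internal carbon), so the name ends in -one.
There is one C=C double bond, indicated by the ending -ene.
The numbering direction is chosen so that numbering from this end puts the carbonyl group at C-2 rather than C-9.
This places the carbonyl at C-2; the double bond between C-3 and C-4.
The name is dec-3-en-2-one.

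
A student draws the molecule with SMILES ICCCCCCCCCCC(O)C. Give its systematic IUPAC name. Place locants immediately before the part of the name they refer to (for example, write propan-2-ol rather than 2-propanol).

The longest carbon chain that includes the –OH group has 12 carbons, so the parent hydride is dodecane.
The principal characteristic group is an alcohol (–OH), named with the suffix -ol.
Choose the numbering such that numbering from this end puts the hydroxyl group at C-2 rather than C-11.
With this numbering: the hydroxyl at C-2; an iodo group at C-12.
Assembling the pieces gives 12-iodododecan-2-ol.

12-iodododecan-2-ol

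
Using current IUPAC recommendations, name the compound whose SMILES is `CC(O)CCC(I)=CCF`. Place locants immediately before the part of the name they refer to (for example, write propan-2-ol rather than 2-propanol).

7-fluoro-5-iodohept-5-en-2-ol

Counting along the main chain through the –OH group and the multiple bond gives 7 carbons: the parent is heptane.
The principal characteristic group is an alcohol (–OH), named with the suffix -ol.
The chain contains a C=C double bond, so the unsaturation ending is -ene.
The numbering direction is chosen so that numbering from this end puts the hydroxyl group at C-2 rather than C-6.
With this numbering: the hydroxyl at C-2; the double bond between C-5 and C-6; a fluoro group at C-7; an iodo group at C-5.
Prefixes are listed alphabetically: fluoro, iodo.
The name is 7-fluoro-5-iodohept-5-en-2-ol.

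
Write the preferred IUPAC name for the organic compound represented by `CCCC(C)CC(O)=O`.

The longest carbon chain that includes the –COOH group has 6 carbons, so the parent hydride is hexane.
The principal characteristic group is a carboxylic acid (terminal –COOH), named with the suffix -oic acid.
Choose the numbering such that the carboxylic acid carbon is C-1 by definition.
That gives a methyl group at C-3.
Assembling the pieces gives 3-methylhexanoic acid.

3-methylhexanoic acid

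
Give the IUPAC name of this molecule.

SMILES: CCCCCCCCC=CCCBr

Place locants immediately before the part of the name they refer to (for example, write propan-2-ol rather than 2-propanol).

The longest carbon chain that includes the multiple bond has 12 carbons, so the parent hydride is dodecane.
The chain contains a C=C double bond, so the unsaturation ending is -ene.
The numbering direction is chosen so that numbering from this end puts the double bond at C-3 rather than C-9.
That gives the double bond between C-3 and C-4; a bromo group at C-1.
Assembling the pieces gives 1-bromododec-3-ene.

1-bromododec-3-ene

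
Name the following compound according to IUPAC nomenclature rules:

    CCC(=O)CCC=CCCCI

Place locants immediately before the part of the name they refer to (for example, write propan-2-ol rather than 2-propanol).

10-iododec-6-en-3-one

Counting along the main chain through the carbonyl and the multiple bond gives 10 carbons: the parent is decane.
The principal characteristic group is a ketone (C=O on an internal carbon), named with the suffix -one.
The chain contains a C=C double bond, so the unsaturation ending is -ene.
Number the chain so that numbering from this end puts the carbonyl group at C-3 rather than C-8.
With this numbering: the carbonyl at C-3; the double bond between C-6 and C-7; an iodo group at C-10.
Assembling the pieces gives 10-iododec-6-en-3-one.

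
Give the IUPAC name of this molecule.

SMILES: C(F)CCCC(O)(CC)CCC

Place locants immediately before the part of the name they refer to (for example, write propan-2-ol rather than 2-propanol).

The longest carbon chain that includes the –OH group has 8 carbons, so the parent hydride is octane.
An alcohol (–OH) is the principal characteristic group, giving the suffix -ol.
Number the chain so that numbering from this end puts the hydroxyl group at C-4 rather than C-5.
That gives the hydroxyl at C-4; an ethyl group at C-4; a fluoro group at C-8.
Prefixes are listed alphabetically: ethyl, fluoro.
The name is 4-ethyl-8-fluorooctan-4-ol.

4-ethyl-8-fluorooctan-4-ol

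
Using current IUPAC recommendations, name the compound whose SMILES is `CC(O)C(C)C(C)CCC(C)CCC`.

The longest chain bearing the –OH group is 10 carbons long (decane).
An alcohol (–OH) is the principal characteristic group, giving the suffix -ol.
Number the chain so that numbering from this end puts the hydroxyl group at C-2 rather than C-9.
That gives the hydroxyl at C-2; methyl groups at C-3 and C-4 and C-7.
Assembling the pieces gives 3,4,7-trimethyldecan-2-ol.

3,4,7-trimethyldecan-2-ol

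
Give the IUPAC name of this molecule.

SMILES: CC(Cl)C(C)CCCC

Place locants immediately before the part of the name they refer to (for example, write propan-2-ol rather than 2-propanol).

2-chloro-3-methylheptane

The longest continuous carbon chain has 7 atoms, so the parent hydride is heptane.
The numbering direction is chosen so that the substituent locant set {2,3} is lower than {5,6} at the first point of difference.
With this numbering: a chloro group at C-2; a methyl group at C-3.
Prefixes are listed alphabetically: chloro, methyl.
The name is 2-chloro-3-methylheptane.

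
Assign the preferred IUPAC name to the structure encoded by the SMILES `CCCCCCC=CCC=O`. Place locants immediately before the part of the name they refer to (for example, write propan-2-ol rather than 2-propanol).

Counting along the main chain through the –CHO group and the multiple bond gives 10 carbons: the parent is decane.
An aldehyde (terminal –CHO) is the principal characteristic group, giving the suffix -al.
There is one C=C double bond, indicated by the ending -ene.
Choose the numbering such that the aldehyde carbon is C-1 by definition.
With this numbering: the double bond between C-3 and C-4.
Assembling the pieces gives dec-3-enal.

dec-3-enal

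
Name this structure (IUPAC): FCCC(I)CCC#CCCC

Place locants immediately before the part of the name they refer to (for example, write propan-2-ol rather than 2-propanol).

The longest chain bearing the multiple bond is 10 carbons long (decane).
A C≡C triple bond in the chain gives the infix -yne-.
The numbering direction is chosen so that numbering from this end puts the triple bond at C-4 rather than C-6.
That gives the triple bond between C-4 and C-5; a fluoro group at C-10; an iodo group at C-8.
Prefixes are listed alphabetically: fluoro, iodo.
Putting it together: 10-fluoro-8-iododec-4-yne.

10-fluoro-8-iododec-4-yne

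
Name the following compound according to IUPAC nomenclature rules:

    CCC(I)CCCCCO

6-iodooctan-1-ol

The longest carbon chain that includes the –OH group has 8 carbons, so the parent hydride is octane.
An alcohol (–OH) is the principal characteristic group, giving the suffix -ol.
Choose the numbering such that numbering from this end puts the hydroxyl group at C-1 rather than C-8.
This places the hydroxyl at C-1; an iodo group at C-6.
Assembling the pieces gives 6-iodooctan-1-ol.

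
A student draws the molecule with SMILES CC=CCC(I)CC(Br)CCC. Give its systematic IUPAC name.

7-bromo-5-iododec-2-ene

The longest carbon chain that includes the multiple bond has 10 carbons, so the parent hydride is decane.
A C=C double bond in the chain gives the infix -ene-.
Number the chain so that numbering from this end puts the double bond at C-2 rather than C-8.
That gives the double bond between C-2 and C-3; a bromo group at C-7; an iodo group at C-5.
Substituent prefixes are cited in alphabetical order (multiplying prefixes like di-/tri- are ignored for ordering).
Assembling the pieces gives 7-bromo-5-iododec-2-ene.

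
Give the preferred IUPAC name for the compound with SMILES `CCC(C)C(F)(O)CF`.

1,2-difluoro-3-methylpentan-2-ol

The longest carbon chain that includes the –OH group has 5 carbons, so the parent hydride is pentane.
An alcohol (–OH) is the principal characteristic group, giving the suffix -ol.
Number the chain so that numbering from this end puts the hydroxyl group at C-2 rather than C-4.
That gives the hydroxyl at C-2; fluoro groups at C-1 and C-2; a methyl group at C-3.
Prefixes are listed alphabetically: fluoro, methyl.
Assembling the pieces gives 1,2-difluoro-3-methylpentan-2-ol.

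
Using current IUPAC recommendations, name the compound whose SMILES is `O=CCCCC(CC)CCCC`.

The longest carbon chain that includes the –CHO group has 9 carbons, so the parent hydride is nonane.
The principal characteristic group is an aldehyde (terminal –CHO), named with the suffix -al.
The numbering direction is chosen so that the aldehyde carbon is C-1 by definition.
That gives an ethyl group at C-5.
The name is 5-ethylnonanal.

5-ethylnonanal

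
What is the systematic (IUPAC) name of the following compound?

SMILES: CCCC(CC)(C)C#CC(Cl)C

2-chloro-5-ethyl-5-methyloct-3-yne

The longest carbon chain that includes the multiple bond has 8 carbons, so the parent hydride is octane.
There is one C≡C triple bond, indicated by the ending -yne.
Number the chain so that numbering from this end puts the triple bond at C-3 rather than C-5.
With this numbering: the triple bond between C-3 and C-4; a chloro group at C-2; an ethyl group at C-5; a methyl group at C-5.
The substituents are ordered alphabetically, ignoring any di-/tri- multipliers.
Putting it together: 2-chloro-5-ethyl-5-methyloct-3-yne.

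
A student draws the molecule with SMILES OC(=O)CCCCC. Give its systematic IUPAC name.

hexanoic acid

Counting along the main chain through the –COOH group gives 6 carbons: the parent is hexane.
The highest-priority functional group is a carboxylic acid (terminal –COOH), so the name ends in -oic acid.
Choose the numbering such that the carboxylic acid carbon is C-1 by definition.
The name is hexanoic acid.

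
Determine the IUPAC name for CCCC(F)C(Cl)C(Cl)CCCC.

5,6-dichloro-4-fluorodecane

The parent chain contains 10 carbons (decane).
Number the chain so that the substituent locant set {4,5,6} is lower than {5,6,7} at the first point of difference.
This places chloro groups at C-5 and C-6; a fluoro group at C-4.
Prefixes are listed alphabetically: chloro, fluoro.
Putting it together: 5,6-dichloro-4-fluorodecane.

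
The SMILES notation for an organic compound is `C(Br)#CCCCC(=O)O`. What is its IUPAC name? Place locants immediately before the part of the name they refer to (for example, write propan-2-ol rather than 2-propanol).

The longest chain bearing the –COOH group and the multiple bond is 6 carbons long (hexane).
The highest-priority functional group is a carboxylic acid (terminal –COOH), so the name ends in -oic acid.
There is one C≡C triple bond, indicated by the ending -yne.
Choose the numbering such that the carboxylic acid carbon is C-1 by definition.
That gives the triple bond between C-5 and C-6; a bromo group at C-6.
Putting it together: 6-bromohex-5-ynoic acid.

6-bromohex-5-ynoic acid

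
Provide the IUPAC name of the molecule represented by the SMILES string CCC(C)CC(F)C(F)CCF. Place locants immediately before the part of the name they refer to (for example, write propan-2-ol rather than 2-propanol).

1,3,4-trifluoro-6-methyloctane

The longest carbon chain is 8 atoms: the parent is octane.
The numbering direction is chosen so that the substituent locant set {1,3,4,6} is lower than {3,5,6,8} at the first point of difference.
That gives fluoro groups at C-1 and C-3 and C-4; a methyl group at C-6.
Substituent prefixes are cited in alphabetical order (multiplying prefixes like di-/tri- are ignored for ordering).
The name is 1,3,4-trifluoro-6-methyloctane.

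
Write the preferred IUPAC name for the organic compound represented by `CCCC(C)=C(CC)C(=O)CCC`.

The longest chain bearing the carbonyl and the multiple bond is 9 carbons long (nonane).
A ketone (C=O on an internal carbon) is the principal characteristic group, giving the suffix -one.
A C=C double bond in the chain gives the infix -ene-.
The numbering direction is chosen so that numbering from this end puts the carbonyl group at C-4 rather than C-6.
With this numbering: the carbonyl at C-4; the double bond between C-5 and C-6; an ethyl group at C-5; a methyl group at C-6.
Prefixes are listed alphabetically: ethyl, methyl.
Putting it together: 5-ethyl-6-methylnon-5-en-4-one.

5-ethyl-6-methylnon-5-en-4-one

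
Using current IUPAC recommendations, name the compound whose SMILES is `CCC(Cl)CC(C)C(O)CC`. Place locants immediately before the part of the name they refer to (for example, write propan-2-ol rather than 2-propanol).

The longest carbon chain that includes the –OH group has 8 carbons, so the parent hydride is octane.
An alcohol (–OH) is the principal characteristic group, giving the suffix -ol.
Choose the numbering such that numbering from this end puts the hydroxyl group at C-3 rather than C-6.
With this numbering: the hydroxyl at C-3; a chloro group at C-6; a methyl group at C-4.
The substituents are ordered alphabetically, ignoring any di-/tri- multipliers.
The name is 6-chloro-4-methyloctan-3-ol.

6-chloro-4-methyloctan-3-ol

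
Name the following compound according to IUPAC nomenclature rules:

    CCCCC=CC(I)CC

3-iodonon-4-ene

The longest chain bearing the multiple bond is 9 carbons long (nonane).
The chain contains a C=C double bond, so the unsaturation ending is -ene.
The numbering direction is chosen so that numbering from this end puts the double bond at C-4 rather than C-5.
That gives the double bond between C-4 and C-5; an iodo group at C-3.
Assembling the pieces gives 3-iodonon-4-ene.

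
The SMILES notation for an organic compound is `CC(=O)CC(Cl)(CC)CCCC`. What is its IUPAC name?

The longest chain bearing the carbonyl is 8 carbons long (octane).
The principal characteristic group is a ketone (C=O on an internal carbon), named with the suffix -one.
Number the chain so that numbering from this end puts the carbonyl group at C-2 rather than C-7.
With this numbering: the carbonyl at C-2; a chloro group at C-4; an ethyl group at C-4.
Substituent prefixes are cited in alphabetical order (multiplying prefixes like di-/tri- are ignored for ordering).
The name is 4-chloro-4-ethyloctan-2-one.

4-chloro-4-ethyloctan-2-one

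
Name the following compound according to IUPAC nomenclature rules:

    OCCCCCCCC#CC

dec-8-yn-1-ol

The longest carbon chain that includes the –OH group and the multiple bond has 10 carbons, so the parent hydride is decane.
An alcohol (–OH) is the principal characteristic group, giving the suffix -ol.
There is one C≡C triple bond, indicated by the ending -yne.
Choose the numbering such that numbering from this end puts the hydroxyl group at C-1 rather than C-10.
That gives the hydroxyl at C-1; the triple bond between C-8 and C-9.
The name is dec-8-yn-1-ol.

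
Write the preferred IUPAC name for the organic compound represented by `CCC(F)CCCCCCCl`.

The longest carbon chain is 9 atoms: the parent is nonane.
Choose the numbering such that the substituent locant set {1,7} is lower than {3,9} at the first point of difference.
This places a chloro group at C-1; a fluoro group at C-7.
Prefixes are listed alphabetically: chloro, fluoro.
Assembling the pieces gives 1-chloro-7-fluorononane.

1-chloro-7-fluorononane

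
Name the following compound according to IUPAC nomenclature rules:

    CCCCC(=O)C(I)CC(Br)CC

8-bromo-6-iododecan-5-one

The longest chain bearing the carbonyl is 10 carbons long (decane).
The highest-priority functional group is a ketone (C=O on an internal carbon), so the name ends in -one.
Number the chain so that numbering from this end puts the carbonyl group at C-5 rather than C-6.
This places the carbonyl at C-5; a bromo group at C-8; an iodo group at C-6.
The substituents are ordered alphabetically, ignoring any di-/tri- multipliers.
The name is 8-bromo-6-iododecan-5-one.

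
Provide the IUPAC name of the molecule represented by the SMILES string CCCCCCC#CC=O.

The longest chain bearing the –CHO group and the multiple bond is 9 carbons long (nonane).
An aldehyde (terminal –CHO) is the principal characteristic group, giving the suffix -al.
A C≡C triple bond in the chain gives the infix -yne-.
Choose the numbering such that the aldehyde carbon is C-1 by definition.
This places the triple bond between C-2 and C-3.
The name is non-2-ynal.

non-2-ynal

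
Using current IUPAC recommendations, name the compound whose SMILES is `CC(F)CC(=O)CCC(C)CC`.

2-fluoro-7-methylnonan-4-one

The longest chain bearing the carbonyl is 9 carbons long (nonane).
The principal characteristic group is a ketone (C=O on an internal carbon), named with the suffix -one.
The numbering direction is chosen so that numbering from this end puts the carbonyl group at C-4 rather than C-6.
With this numbering: the carbonyl at C-4; a fluoro group at C-2; a methyl group at C-7.
Substituent prefixes are cited in alphabetical order (multiplying prefixes like di-/tri- are ignored for ordering).
The name is 2-fluoro-7-methylnonan-4-one.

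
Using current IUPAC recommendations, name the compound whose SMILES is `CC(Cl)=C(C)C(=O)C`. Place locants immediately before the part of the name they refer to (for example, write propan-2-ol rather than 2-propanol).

4-chloro-3-methylpent-3-en-2-one

Counting along the main chain through the carbonyl and the multiple bond gives 5 carbons: the parent is pentane.
A ketone (C=O on an internal carbon) is the principal characteristic group, giving the suffix -one.
There is one C=C double bond, indicated by the ending -ene.
Number the chain so that numbering from this end puts the carbonyl group at C-2 rather than C-4.
This places the carbonyl at C-2; the double bond between C-3 and C-4; a chloro group at C-4; a methyl group at C-3.
Substituent prefixes are cited in alphabetical order (multiplying prefixes like di-/tri- are ignored for ordering).
Assembling the pieces gives 4-chloro-3-methylpent-3-en-2-one.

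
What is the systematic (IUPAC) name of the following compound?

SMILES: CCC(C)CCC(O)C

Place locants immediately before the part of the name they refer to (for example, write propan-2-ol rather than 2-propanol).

Counting along the main chain through the –OH group gives 7 carbons: the parent is heptane.
The principal characteristic group is an alcohol (–OH), named with the suffix -ol.
Number the chain so that numbering from this end puts the hydroxyl group at C-2 rather than C-6.
This places the hydroxyl at C-2; a methyl group at C-5.
Putting it together: 5-methylheptan-2-ol.

5-methylheptan-2-ol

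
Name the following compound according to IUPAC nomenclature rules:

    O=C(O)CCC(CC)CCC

Counting along the main chain through the –COOH group gives 7 carbons: the parent is heptane.
The highest-priority functional group is a carboxylic acid (terminal –COOH), so the name ends in -oic acid.
Number the chain so that the carboxylic acid carbon is C-1 by definition.
That gives an ethyl group at C-4.
Putting it together: 4-ethylheptanoic acid.

4-ethylheptanoic acid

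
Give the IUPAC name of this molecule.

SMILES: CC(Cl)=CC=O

The longest chain bearing the –CHO group and the multiple bond is 4 carbons long (butane).
The principal characteristic group is an aldehyde (terminal –CHO), named with the suffix -al.
The chain contains a C=C double bond, so the unsaturation ending is -ene.
Choose the numbering such that the aldehyde carbon is C-1 by definition.
That gives the double bond between C-2 and C-3; a chloro group at C-3.
Assembling the pieces gives 3-chlorobut-2-enal.

3-chlorobut-2-enal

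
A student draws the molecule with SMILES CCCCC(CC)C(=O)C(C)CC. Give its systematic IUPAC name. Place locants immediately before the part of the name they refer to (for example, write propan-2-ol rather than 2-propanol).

Counting along the main chain through the carbonyl gives 9 carbons: the parent is nonane.
The highest-priority functional group is a ketone (C=O on an internal carbon), so the name ends in -one.
Number the chain so that numbering from this end puts the carbonyl group at C-4 rather than C-6.
This places the carbonyl at C-4; an ethyl group at C-5; a methyl group at C-3.
Prefixes are listed alphabetically: ethyl, methyl.
Putting it together: 5-ethyl-3-methylnonan-4-one.

5-ethyl-3-methylnonan-4-one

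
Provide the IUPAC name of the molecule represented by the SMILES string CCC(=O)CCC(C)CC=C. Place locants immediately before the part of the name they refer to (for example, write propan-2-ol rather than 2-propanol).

6-methylnon-8-en-3-one

Counting along the main chain through the carbonyl and the multiple bond gives 9 carbons: the parent is nonane.
The principal characteristic group is a ketone (C=O on an internal carbon), named with the suffix -one.
There is one C=C double bond, indicated by the ending -ene.
The numbering direction is chosen so that numbering from this end puts the carbonyl group at C-3 rather than C-7.
That gives the carbonyl at C-3; the double bond between C-8 and C-9; a methyl group at C-6.
The name is 6-methylnon-8-en-3-one.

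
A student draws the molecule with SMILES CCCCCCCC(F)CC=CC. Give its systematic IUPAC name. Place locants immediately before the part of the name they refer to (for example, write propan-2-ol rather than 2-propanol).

Counting along the main chain through the multiple bond gives 12 carbons: the parent is dodecane.
There is one C=C double bond, indicated by the ending -ene.
The numbering direction is chosen so that numbering from this end puts the double bond at C-2 rather than C-10.
With this numbering: the double bond between C-2 and C-3; a fluoro group at C-5.
The name is 5-fluorododec-2-ene.

5-fluorododec-2-ene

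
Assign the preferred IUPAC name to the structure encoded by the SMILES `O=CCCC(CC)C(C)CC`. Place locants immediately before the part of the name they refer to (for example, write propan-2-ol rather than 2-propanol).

The longest carbon chain that includes the –CHO group has 7 carbons, so the parent hydride is heptane.
The principal characteristic group is an aldehyde (terminal –CHO), named with the suffix -al.
The numbering direction is chosen so that the aldehyde carbon is C-1 by definition.
With this numbering: an ethyl group at C-4; a methyl group at C-5.
Substituent prefixes are cited in alphabetical order (multiplying prefixes like di-/tri- are ignored for ordering).
Putting it together: 4-ethyl-5-methylheptanal.

4-ethyl-5-methylheptanal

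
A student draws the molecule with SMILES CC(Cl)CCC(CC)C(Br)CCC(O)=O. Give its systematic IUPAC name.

4-bromo-8-chloro-5-ethylnonanoic acid

Counting along the main chain through the –COOH group gives 9 carbons: the parent is nonane.
The principal characteristic group is a carboxylic acid (terminal –COOH), named with the suffix -oic acid.
The numbering direction is chosen so that the carboxylic acid carbon is C-1 by definition.
This places a bromo group at C-4; a chloro group at C-8; an ethyl group at C-5.
Substituent prefixes are cited in alphabetical order (multiplying prefixes like di-/tri- are ignored for ordering).
The name is 4-bromo-8-chloro-5-ethylnonanoic acid.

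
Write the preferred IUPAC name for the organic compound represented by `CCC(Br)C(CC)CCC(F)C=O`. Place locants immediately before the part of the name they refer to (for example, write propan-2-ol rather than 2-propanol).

Counting along the main chain through the –CHO group gives 8 carbons: the parent is octane.
An aldehyde (terminal –CHO) is the principal characteristic group, giving the suffix -al.
The numbering direction is chosen so that the aldehyde carbon is C-1 by definition.
With this numbering: a bromo group at C-6; an ethyl group at C-5; a fluoro group at C-2.
Prefixes are listed alphabetically: bromo, ethyl, fluoro.
Putting it together: 6-bromo-5-ethyl-2-fluorooctanal.

6-bromo-5-ethyl-2-fluorooctanal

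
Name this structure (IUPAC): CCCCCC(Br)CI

The parent chain contains 7 carbons (heptane).
Choose the numbering such that the substituent locant set {1,2} is lower than {6,7} at the first point of difference.
With this numbering: a bromo group at C-2; an iodo group at C-1.
Substituent prefixes are cited in alphabetical order (multiplying prefixes like di-/tri- are ignored for ordering).
The name is 2-bromo-1-iodoheptane.

2-bromo-1-iodoheptane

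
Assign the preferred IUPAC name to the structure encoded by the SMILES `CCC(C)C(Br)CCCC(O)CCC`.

The longest carbon chain that includes the –OH group has 11 carbons, so the parent hydride is undecane.
The principal characteristic group is an alcohol (–OH), named with the suffix -ol.
Choose the numbering such that numbering from this end puts the hydroxyl group at C-4 rather than C-8.
With this numbering: the hydroxyl at C-4; a bromo group at C-8; a methyl group at C-9.
Prefixes are listed alphabetically: bromo, methyl.
Putting it together: 8-bromo-9-methylundecan-4-ol.

8-bromo-9-methylundecan-4-ol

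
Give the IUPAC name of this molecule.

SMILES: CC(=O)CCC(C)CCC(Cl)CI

8-chloro-9-iodo-5-methylnonan-2-one

The longest carbon chain that includes the carbonyl has 9 carbons, so the parent hydride is nonane.
A ketone (C=O on an internal carbon) is the principal characteristic group, giving the suffix -one.
Choose the numbering such that numbering from this end puts the carbonyl group at C-2 rather than C-8.
This places the carbonyl at C-2; a chloro group at C-8; an iodo group at C-9; a methyl group at C-5.
The substituents are ordered alphabetically, ignoring any di-/tri- multipliers.
Assembling the pieces gives 8-chloro-9-iodo-5-methylnonan-2-one.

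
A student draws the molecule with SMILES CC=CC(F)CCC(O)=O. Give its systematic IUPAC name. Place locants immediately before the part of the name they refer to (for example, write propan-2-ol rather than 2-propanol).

4-fluorohept-5-enoic acid

Counting along the main chain through the –COOH group and the multiple bond gives 7 carbons: the parent is heptane.
A carboxylic acid (terminal –COOH) is the principal characteristic group, giving the suffix -oic acid.
The chain contains a C=C double bond, so the unsaturation ending is -ene.
Number the chain so that the carboxylic acid carbon is C-1 by definition.
This places the double bond between C-5 and C-6; a fluoro group at C-4.
Assembling the pieces gives 4-fluorohept-5-enoic acid.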